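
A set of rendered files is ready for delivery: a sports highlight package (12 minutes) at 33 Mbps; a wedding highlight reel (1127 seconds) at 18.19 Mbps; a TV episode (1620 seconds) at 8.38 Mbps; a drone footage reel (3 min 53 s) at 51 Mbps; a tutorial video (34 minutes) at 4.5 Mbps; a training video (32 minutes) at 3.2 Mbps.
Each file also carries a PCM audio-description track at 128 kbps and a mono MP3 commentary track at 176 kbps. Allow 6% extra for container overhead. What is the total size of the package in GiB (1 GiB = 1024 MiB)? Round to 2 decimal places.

Audio total: 128 + 176 = 304 kbps = 0.304 Mbps.
sports highlight package: 33.304 Mbps × 720 s × 1.06 = 25417.6 Mb
wedding highlight reel: 18.494 Mbps × 1127 s × 1.06 = 22093.3 Mb
TV episode: 8.684 Mbps × 1620 s × 1.06 = 14912.2 Mb
drone footage reel: 51.304 Mbps × 233 s × 1.06 = 12671.1 Mb
tutorial video: 4.804 Mbps × 2040 s × 1.06 = 10388.2 Mb
training video: 3.504 Mbps × 1920 s × 1.06 = 7131.3 Mb
Total: 92613.7 Mb = 11576.7 MB.
= 10.78 GiB.

10.78 GiB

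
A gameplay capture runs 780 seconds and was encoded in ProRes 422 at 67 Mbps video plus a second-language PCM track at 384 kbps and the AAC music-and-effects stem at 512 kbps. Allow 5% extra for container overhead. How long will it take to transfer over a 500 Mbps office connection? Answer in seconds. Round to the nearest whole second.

Audio total: 384 + 512 = 896 kbps = 0.896 Mbps.
Total bitrate: 67.896 Mbps.
File: 67.896 Mbps × 780 s = 52958.9 Mb.
With 5% container overhead: ×1.05. → 55606.8 Mb.
At 500 Mbps: 55606.8 / 500 = 111.2 s ≈ 111 seconds.

111 seconds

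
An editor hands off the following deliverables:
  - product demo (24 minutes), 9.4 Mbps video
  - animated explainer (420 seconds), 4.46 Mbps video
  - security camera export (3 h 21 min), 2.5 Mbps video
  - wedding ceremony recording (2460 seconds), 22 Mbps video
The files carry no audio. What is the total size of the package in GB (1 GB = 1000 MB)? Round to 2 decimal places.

product demo: 9.400 Mbps × 1440 s = 13536.0 Mb
animated explainer: 4.460 Mbps × 420 s = 1873.2 Mb
security camera export: 2.500 Mbps × 12060 s = 30150.0 Mb
wedding ceremony recording: 22.000 Mbps × 2460 s = 54120.0 Mb
Total: 99679.2 Mb = 12459.9 MB.
= 12.46 GB.

12.46 GB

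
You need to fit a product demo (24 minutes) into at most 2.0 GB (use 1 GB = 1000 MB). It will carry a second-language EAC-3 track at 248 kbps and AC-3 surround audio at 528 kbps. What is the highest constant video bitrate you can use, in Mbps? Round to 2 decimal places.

Budget: 2.0 GB = 16000.0 Mb.
24 min = 1440 s
Total bitrate budget: 16000.0 Mb / 1440 s = 11.111 Mbps.
Audio total: 248 + 528 = 776 kbps = 0.776 Mbps.
Video: 11.111 − 0.776 = 10.335 Mbps.

10.34 Mbps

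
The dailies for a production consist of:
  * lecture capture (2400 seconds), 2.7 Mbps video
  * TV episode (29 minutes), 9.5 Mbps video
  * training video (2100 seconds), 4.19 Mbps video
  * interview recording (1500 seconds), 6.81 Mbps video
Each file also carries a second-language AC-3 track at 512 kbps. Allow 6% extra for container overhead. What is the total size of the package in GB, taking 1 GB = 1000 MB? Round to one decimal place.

Audio: 512 kbps = 0.512 Mbps.
lecture capture: 3.212 Mbps × 2400 s × 1.06 = 8171.3 Mb
TV episode: 10.012 Mbps × 1740 s × 1.06 = 18466.1 Mb
training video: 4.702 Mbps × 2100 s × 1.06 = 10466.7 Mb
interview recording: 7.322 Mbps × 1500 s × 1.06 = 11642.0 Mb
Total: 48746.1 Mb = 6093.3 MB.
= 6.093 GB.

6.1 GB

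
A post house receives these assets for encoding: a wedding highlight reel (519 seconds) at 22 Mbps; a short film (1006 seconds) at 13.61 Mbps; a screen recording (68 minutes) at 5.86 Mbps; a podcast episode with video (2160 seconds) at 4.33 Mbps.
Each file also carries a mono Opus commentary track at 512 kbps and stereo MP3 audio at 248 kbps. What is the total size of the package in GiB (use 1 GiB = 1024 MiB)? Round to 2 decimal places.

7.48 GiB

Audio total: 512 + 248 = 760 kbps = 0.760 Mbps.
wedding highlight reel: 22.760 Mbps × 519 s = 11812.4 Mb
short film: 14.370 Mbps × 1006 s = 14456.2 Mb
screen recording: 6.620 Mbps × 4080 s = 27009.6 Mb
podcast episode with video: 5.090 Mbps × 2160 s = 10994.4 Mb
Total: 64272.7 Mb = 8034.1 MB.
= 7.482 GiB.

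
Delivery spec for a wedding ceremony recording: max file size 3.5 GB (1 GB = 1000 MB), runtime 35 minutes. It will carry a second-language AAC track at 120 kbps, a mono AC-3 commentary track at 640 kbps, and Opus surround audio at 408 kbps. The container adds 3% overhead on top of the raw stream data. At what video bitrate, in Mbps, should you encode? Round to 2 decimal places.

Budget: 3.5 GB = 28000.0 Mb.
Stream payload after overhead: 28000.0 / 1.03 = 27184.5 Mb.
35 min = 2100 s
Total bitrate budget: 27184.5 Mb / 2100 s = 12.945 Mbps.
Audio total: 120 + 640 + 408 = 1168 kbps = 1.168 Mbps.
Video: 12.945 − 1.168 = 11.777 Mbps.

11.78 Mbps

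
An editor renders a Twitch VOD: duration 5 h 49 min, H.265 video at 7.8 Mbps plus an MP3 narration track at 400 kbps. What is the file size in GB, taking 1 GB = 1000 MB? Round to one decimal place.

5 h 49 min = 349 min = 20940 s
Audio: 400 kbps = 0.400 Mbps.
Total bitrate: 7.8 + 0.400 = 8.200 Mbps.
Stream data: 8.200 Mbps × 20940 s = 171708.0 Mb.
171,708 Mb ÷ 8 = 21,464 MB → 21.46 GB.

21.5 GB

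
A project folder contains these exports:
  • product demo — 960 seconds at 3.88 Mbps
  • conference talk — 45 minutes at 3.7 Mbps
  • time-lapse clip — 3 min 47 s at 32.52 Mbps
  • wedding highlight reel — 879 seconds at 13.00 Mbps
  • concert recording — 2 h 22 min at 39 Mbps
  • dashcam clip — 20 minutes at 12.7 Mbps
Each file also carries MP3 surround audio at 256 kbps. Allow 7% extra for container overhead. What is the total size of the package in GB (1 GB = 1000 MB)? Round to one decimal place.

51.3 GB

Audio: 256 kbps = 0.256 Mbps.
product demo: 4.136 Mbps × 960 s × 1.07 = 4248.5 Mb
conference talk: 3.956 Mbps × 2700 s × 1.07 = 11428.9 Mb
time-lapse clip: 32.776 Mbps × 227 s × 1.07 = 7961.0 Mb
wedding highlight reel: 13.256 Mbps × 879 s × 1.07 = 12467.7 Mb
concert recording: 39.256 Mbps × 8520 s × 1.07 = 357873.4 Mb
dashcam clip: 12.956 Mbps × 1200 s × 1.07 = 16635.5 Mb
Total: 410614.9 Mb = 51326.9 MB.
= 51.33 GB.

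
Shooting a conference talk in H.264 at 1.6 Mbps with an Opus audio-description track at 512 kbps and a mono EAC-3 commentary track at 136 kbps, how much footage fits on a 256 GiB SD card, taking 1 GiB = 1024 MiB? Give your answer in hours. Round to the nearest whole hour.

272 hours

Audio total: 512 + 136 = 648 kbps = 0.648 Mbps.
Total bitrate: 1.6 + 0.648 = 2.248 Mbps.
Capacity: 256 GiB = 2,199,023 Mb.
Recording time: 2,199,023 / 2.248 = 978,213 s ≈ 272 hours.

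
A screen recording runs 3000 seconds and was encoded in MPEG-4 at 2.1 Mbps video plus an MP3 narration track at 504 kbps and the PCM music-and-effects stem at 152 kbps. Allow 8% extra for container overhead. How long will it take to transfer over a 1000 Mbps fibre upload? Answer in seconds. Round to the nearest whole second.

Audio total: 504 + 152 = 656 kbps = 0.656 Mbps.
Total bitrate: 2.756 Mbps.
File: 2.756 Mbps × 3000 s = 8268.0 Mb.
With 8% container overhead: ×1.08. → 8929.4 Mb.
At 1000 Mbps: 8929.4 / 1000 = 8.9 s ≈ 8.93 seconds.

9 seconds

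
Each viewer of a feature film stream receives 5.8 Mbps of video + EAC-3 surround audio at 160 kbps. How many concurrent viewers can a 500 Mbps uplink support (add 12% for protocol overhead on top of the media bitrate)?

Audio: 160 kbps = 0.160 Mbps.
Per-viewer media rate: 5.960 Mbps.
On the wire with 12% overhead: 6.675 Mbps.
500 Mbps = 500.0 Mbps; 500.0 / 6.675 = 74.90 → 74 viewers.

74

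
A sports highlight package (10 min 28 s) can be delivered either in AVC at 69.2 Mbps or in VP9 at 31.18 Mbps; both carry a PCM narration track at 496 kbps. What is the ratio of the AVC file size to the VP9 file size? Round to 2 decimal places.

2.20

10 min 28 s = 628 s
Audio: 496 kbps = 0.496 Mbps.
AVC: 69.696 Mbps × 628 s = 43769.1 Mb = 5.095 GiB.
VP9: 31.676 Mbps × 628 s = 19892.5 Mb = 2.316 GiB.
Ratio: 5.095 / 2.316 = 2.200.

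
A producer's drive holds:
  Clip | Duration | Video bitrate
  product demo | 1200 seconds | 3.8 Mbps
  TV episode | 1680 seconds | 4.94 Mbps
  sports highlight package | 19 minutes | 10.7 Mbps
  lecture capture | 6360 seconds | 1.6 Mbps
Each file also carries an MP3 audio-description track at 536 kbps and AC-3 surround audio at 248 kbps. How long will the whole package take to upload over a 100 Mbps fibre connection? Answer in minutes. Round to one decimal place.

7.2 minutes

Audio total: 536 + 248 = 784 kbps = 0.784 Mbps.
product demo: 4.584 Mbps × 1200 s = 5500.8 Mb
TV episode: 5.724 Mbps × 1680 s = 9616.3 Mb
sports highlight package: 11.484 Mbps × 1140 s = 13091.8 Mb
lecture capture: 2.384 Mbps × 6360 s = 15162.2 Mb
Total: 43371.1 Mb = 5421.4 MB.
At 100 Mbps: 43371.1 / 100 = 434 s ≈ 7.23 minutes.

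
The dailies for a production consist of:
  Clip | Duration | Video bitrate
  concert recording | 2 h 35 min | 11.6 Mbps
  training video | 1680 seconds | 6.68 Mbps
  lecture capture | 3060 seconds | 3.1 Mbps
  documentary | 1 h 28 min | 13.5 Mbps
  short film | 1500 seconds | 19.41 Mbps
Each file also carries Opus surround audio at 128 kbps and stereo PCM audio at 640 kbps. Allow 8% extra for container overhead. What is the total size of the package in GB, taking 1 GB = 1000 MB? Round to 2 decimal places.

33.07 GB

Audio total: 128 + 640 = 768 kbps = 0.768 Mbps.
concert recording: 12.368 Mbps × 9300 s × 1.08 = 124224.2 Mb
training video: 7.448 Mbps × 1680 s × 1.08 = 13513.7 Mb
lecture capture: 3.868 Mbps × 3060 s × 1.08 = 12783.0 Mb
documentary: 14.268 Mbps × 5280 s × 1.08 = 81361.8 Mb
short film: 20.178 Mbps × 1500 s × 1.08 = 32688.4 Mb
Total: 264571.0 Mb = 33071.4 MB.
= 33.07 GB.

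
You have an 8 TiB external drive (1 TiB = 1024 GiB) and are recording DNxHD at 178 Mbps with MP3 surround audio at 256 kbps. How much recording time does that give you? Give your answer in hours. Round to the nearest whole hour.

110 hours

Audio: 256 kbps = 0.256 Mbps.
Total bitrate: 178 + 0.256 = 178.256 Mbps.
Capacity: 8 TiB = 70,368,744 Mb.
Recording time: 70,368,744 / 178.256 = 394,762 s ≈ 110 hours.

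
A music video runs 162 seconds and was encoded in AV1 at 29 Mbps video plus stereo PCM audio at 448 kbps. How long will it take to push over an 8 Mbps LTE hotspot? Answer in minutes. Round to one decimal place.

Audio: 448 kbps = 0.448 Mbps.
Total bitrate: 29.448 Mbps.
File: 29.448 Mbps × 162 s = 4770.6 Mb.
At 8 Mbps: 4770.6 / 8 = 596.3 s ≈ 9.94 minutes.

9.9 minutes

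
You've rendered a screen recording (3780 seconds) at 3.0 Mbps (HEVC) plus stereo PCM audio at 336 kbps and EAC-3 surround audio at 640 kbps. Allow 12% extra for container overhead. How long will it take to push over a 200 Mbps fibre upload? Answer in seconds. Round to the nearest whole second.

84 seconds

Audio total: 336 + 640 = 976 kbps = 0.976 Mbps.
Total bitrate: 3.976 Mbps.
File: 3.976 Mbps × 3780 s = 15029.3 Mb.
With 12% container overhead: ×1.12. → 16832.8 Mb.
At 200 Mbps: 16832.8 / 200 = 84.2 s ≈ 84.2 seconds.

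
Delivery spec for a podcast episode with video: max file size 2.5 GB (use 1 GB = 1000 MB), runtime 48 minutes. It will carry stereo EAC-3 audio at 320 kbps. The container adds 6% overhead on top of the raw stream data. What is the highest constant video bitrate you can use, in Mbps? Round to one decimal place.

6.2 Mbps

Budget: 2.5 GB = 20000.0 Mb.
Stream payload after overhead: 20000.0 / 1.06 = 18867.9 Mb.
48 min = 2880 s
Total bitrate budget: 18867.9 Mb / 2880 s = 6.551 Mbps.
Audio: 320 kbps = 0.320 Mbps.
Video: 6.551 − 0.320 = 6.231 Mbps.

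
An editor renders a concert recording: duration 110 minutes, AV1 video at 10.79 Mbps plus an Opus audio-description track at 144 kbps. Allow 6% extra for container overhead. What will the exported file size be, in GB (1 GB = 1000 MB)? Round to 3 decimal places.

110 min = 6600 s
Audio: 144 kbps = 0.144 Mbps.
Total bitrate: 10.79 + 0.144 = 10.934 Mbps.
Stream data: 10.934 Mbps × 6600 s = 72164.4 Mb.
With 6% container overhead: ×1.06.
76,494 Mb ÷ 8 = 9,562 MB → 9.562 GB.

9.562 GB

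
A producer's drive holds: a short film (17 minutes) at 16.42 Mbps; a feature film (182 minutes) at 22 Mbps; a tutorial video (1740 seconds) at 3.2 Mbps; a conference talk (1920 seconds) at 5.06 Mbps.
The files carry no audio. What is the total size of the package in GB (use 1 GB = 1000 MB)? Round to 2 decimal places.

34.03 GB

short film: 16.420 Mbps × 1020 s = 16748.4 Mb
feature film: 22.000 Mbps × 10920 s = 240240.0 Mb
tutorial video: 3.200 Mbps × 1740 s = 5568.0 Mb
conference talk: 5.060 Mbps × 1920 s = 9715.2 Mb
Total: 272271.6 Mb = 34033.9 MB.
= 34.03 GB.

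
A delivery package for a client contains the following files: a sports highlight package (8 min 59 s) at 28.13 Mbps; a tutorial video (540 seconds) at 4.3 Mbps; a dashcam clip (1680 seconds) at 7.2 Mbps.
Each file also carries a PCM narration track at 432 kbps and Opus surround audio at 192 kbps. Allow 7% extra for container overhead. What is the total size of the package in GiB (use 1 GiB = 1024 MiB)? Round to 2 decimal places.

Audio total: 432 + 192 = 624 kbps = 0.624 Mbps.
sports highlight package: 28.754 Mbps × 539 s × 1.07 = 16583.3 Mb
tutorial video: 4.924 Mbps × 540 s × 1.07 = 2845.1 Mb
dashcam clip: 7.824 Mbps × 1680 s × 1.07 = 14064.4 Mb
Total: 33492.8 Mb = 4186.6 MB.
= 3.899 GiB.

3.90 GiB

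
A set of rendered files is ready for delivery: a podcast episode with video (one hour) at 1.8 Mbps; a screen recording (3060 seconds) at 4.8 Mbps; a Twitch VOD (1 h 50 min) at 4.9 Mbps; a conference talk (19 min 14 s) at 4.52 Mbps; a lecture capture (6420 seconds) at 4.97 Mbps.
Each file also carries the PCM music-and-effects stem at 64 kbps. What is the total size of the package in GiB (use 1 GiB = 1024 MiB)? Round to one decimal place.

10.7 GiB

Audio: 64 kbps = 0.064 Mbps.
podcast episode with video: 1.864 Mbps × 3600 s = 6710.4 Mb
screen recording: 4.864 Mbps × 3060 s = 14883.8 Mb
Twitch VOD: 4.964 Mbps × 6600 s = 32762.4 Mb
conference talk: 4.584 Mbps × 1154 s = 5289.9 Mb
lecture capture: 5.034 Mbps × 6420 s = 32318.3 Mb
Total: 91964.9 Mb = 11495.6 MB.
= 10.71 GiB.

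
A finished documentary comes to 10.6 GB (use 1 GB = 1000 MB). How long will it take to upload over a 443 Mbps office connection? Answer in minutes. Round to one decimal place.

3.2 minutes

File: 10.6 GB = 84800.0 Mb.
At 443 Mbps: 84800.0 / 443 = 191.4 s ≈ 3.19 minutes.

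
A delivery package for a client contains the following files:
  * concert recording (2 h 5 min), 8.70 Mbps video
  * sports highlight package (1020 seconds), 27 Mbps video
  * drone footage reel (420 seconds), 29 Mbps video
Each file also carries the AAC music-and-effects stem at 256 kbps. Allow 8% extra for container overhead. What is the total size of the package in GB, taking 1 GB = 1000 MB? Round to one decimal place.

Audio: 256 kbps = 0.256 Mbps.
concert recording: 8.956 Mbps × 7500 s × 1.08 = 72543.6 Mb
sports highlight package: 27.256 Mbps × 1020 s × 1.08 = 30025.2 Mb
drone footage reel: 29.256 Mbps × 420 s × 1.08 = 13270.5 Mb
Total: 115839.3 Mb = 14479.9 MB.
= 14.48 GB.

14.5 GB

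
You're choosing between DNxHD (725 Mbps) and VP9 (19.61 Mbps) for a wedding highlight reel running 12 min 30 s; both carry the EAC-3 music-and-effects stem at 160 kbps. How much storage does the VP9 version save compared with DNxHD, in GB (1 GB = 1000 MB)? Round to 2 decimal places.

12 min 30 s = 750 s
Audio: 160 kbps = 0.160 Mbps.
DNxHD: 725.160 Mbps × 750 s = 543870.0 Mb = 67.984 GB.
VP9: 19.770 Mbps × 750 s = 14827.5 Mb = 1.853 GB.
Saving: 67.984 − 1.853 = 66.130 GB.

66.13 GB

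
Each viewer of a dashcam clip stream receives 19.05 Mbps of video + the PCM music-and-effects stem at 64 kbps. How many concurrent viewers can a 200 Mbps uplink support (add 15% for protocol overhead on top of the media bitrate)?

9

Audio: 64 kbps = 0.064 Mbps.
Per-viewer media rate: 19.114 Mbps.
On the wire with 15% overhead: 21.981 Mbps.
200 Mbps = 200.0 Mbps; 200.0 / 21.981 = 9.10 → 9 viewers.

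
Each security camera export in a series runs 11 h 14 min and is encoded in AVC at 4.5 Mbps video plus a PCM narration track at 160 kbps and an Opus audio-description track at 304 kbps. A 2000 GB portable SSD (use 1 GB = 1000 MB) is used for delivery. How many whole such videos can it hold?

11 h 14 min = 674 min = 40440 s
Audio total: 160 + 304 = 464 kbps = 0.464 Mbps.
Total bitrate: 4.964 Mbps.
Per item: 4.964 Mbps × 40440 s = 200,744 Mb = 25,093 MB.
Capacity: 2000 GB = 16,000,000 Mb; 79.70 items → 79 complete.

79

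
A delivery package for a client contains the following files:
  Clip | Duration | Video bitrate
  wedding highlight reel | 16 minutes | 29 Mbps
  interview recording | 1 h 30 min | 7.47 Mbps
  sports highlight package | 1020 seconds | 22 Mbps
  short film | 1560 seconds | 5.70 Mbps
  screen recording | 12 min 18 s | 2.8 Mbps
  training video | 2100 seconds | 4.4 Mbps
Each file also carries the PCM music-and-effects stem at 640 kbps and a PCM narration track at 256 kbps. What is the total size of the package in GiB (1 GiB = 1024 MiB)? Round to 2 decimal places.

Audio total: 640 + 256 = 896 kbps = 0.896 Mbps.
wedding highlight reel: 29.896 Mbps × 960 s = 28700.2 Mb
interview recording: 8.366 Mbps × 5400 s = 45176.4 Mb
sports highlight package: 22.896 Mbps × 1020 s = 23353.9 Mb
short film: 6.596 Mbps × 1560 s = 10289.8 Mb
screen recording: 3.696 Mbps × 738 s = 2727.6 Mb
training video: 5.296 Mbps × 2100 s = 11121.6 Mb
Total: 121369.5 Mb = 15171.2 MB.
= 14.13 GiB.

14.13 GiB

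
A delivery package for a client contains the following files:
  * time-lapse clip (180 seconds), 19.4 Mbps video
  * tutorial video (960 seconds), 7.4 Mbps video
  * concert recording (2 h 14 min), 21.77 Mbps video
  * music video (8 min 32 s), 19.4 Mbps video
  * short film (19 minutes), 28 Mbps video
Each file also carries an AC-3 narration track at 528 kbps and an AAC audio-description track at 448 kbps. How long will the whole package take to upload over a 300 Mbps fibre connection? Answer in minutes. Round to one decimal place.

13.2 minutes

Audio total: 528 + 448 = 976 kbps = 0.976 Mbps.
time-lapse clip: 20.376 Mbps × 180 s = 3667.7 Mb
tutorial video: 8.376 Mbps × 960 s = 8041.0 Mb
concert recording: 22.746 Mbps × 8040 s = 182877.8 Mb
music video: 20.376 Mbps × 512 s = 10432.5 Mb
short film: 28.976 Mbps × 1140 s = 33032.6 Mb
Total: 238051.6 Mb = 29756.5 MB.
At 300 Mbps: 238051.6 / 300 = 794 s ≈ 13.2 minutes.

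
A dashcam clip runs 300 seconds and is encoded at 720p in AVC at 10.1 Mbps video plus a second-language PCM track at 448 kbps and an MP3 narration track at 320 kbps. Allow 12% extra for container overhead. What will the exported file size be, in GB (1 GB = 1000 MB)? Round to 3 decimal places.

0.456 GB

Audio total: 448 + 320 = 768 kbps = 0.768 Mbps.
Total bitrate: 10.1 + 0.768 = 10.868 Mbps.
Stream data: 10.868 Mbps × 300 s = 3260.4 Mb.
With 12% container overhead: ×1.12.
3,652 Mb ÷ 8 = 456.5 MB → 0.4565 GB.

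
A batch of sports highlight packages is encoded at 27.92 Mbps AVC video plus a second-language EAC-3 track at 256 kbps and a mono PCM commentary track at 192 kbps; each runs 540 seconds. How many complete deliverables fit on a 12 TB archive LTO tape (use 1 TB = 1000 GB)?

6266

Audio total: 256 + 192 = 448 kbps = 0.448 Mbps.
Total bitrate: 28.368 Mbps.
Per item: 28.368 Mbps × 540 s = 15,319 Mb = 1,915 MB.
Capacity: 12 TB = 96,000,000 Mb; 6266.84 items → 6266 complete.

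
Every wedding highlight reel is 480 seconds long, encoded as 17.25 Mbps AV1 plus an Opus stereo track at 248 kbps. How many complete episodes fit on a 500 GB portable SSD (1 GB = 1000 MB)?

Audio: 248 kbps = 0.248 Mbps.
Total bitrate: 17.498 Mbps.
Per item: 17.498 Mbps × 480 s = 8,399 Mb = 1,050 MB.
Capacity: 500 GB = 4,000,000 Mb; 476.24 items → 476 complete.

476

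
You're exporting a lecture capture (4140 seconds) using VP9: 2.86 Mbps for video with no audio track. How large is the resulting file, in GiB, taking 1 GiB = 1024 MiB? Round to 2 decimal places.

Total bitrate: 2.86 Mbps.
Stream data: 2.860 Mbps × 4140 s = 11840.4 Mb.
11,840 Mb = 1,480,050,000 bytes ÷ 1,073,741,824 = 1.378 GiB.

1.38 GiB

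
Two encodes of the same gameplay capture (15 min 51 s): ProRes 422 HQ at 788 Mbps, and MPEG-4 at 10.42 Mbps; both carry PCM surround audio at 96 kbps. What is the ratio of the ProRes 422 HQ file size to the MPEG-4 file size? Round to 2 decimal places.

74.94

15 min 51 s = 951 s
Audio: 96 kbps = 0.096 Mbps.
ProRes 422 HQ: 788.096 Mbps × 951 s = 749479.3 Mb = 87.251 GiB.
MPEG-4: 10.516 Mbps × 951 s = 10000.7 Mb = 1.164 GiB.
Ratio: 87.251 / 1.164 = 74.943.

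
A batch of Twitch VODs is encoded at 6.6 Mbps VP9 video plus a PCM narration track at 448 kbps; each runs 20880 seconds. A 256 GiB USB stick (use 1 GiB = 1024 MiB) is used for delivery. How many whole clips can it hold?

14

Audio: 448 kbps = 0.448 Mbps.
Total bitrate: 7.048 Mbps.
Per item: 7.048 Mbps × 20880 s = 147,162 Mb = 18,395 MB.
Capacity: 256 GiB = 2,199,023 Mb; 14.94 items → 14 complete.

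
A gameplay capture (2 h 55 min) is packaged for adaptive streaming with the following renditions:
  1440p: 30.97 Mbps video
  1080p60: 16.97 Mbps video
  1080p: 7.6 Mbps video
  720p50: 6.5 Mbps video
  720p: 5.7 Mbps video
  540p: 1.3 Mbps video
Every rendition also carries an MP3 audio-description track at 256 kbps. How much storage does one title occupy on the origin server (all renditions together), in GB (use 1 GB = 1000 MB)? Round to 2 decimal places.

92.63 GB

2 h 55 min = 175 min = 10500 s
Audio: 256 kbps = 0.256 Mbps.
Sum of rendition bitrates: (30.97+0.256) + (16.97+0.256) + (7.6+0.256) + (6.5+0.256) + (5.7+0.256) + (1.3+0.256) = 70.576 Mbps.
× 10500 s = 741,048 Mb = 92,631 MB = 92.63 GB.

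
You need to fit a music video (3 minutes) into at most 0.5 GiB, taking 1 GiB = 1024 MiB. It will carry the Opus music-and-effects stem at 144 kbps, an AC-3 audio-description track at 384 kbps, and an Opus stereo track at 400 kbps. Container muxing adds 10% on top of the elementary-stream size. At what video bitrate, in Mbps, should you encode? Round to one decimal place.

20.8 Mbps

Budget: 0.5 GiB = 4295.0 Mb.
Stream payload after overhead: 4295.0 / 1.10 = 3904.5 Mb.
3 min = 180 s
Total bitrate budget: 3904.5 Mb / 180 s = 21.692 Mbps.
Audio total: 144 + 384 + 400 = 928 kbps = 0.928 Mbps.
Video: 21.692 − 0.928 = 20.764 Mbps.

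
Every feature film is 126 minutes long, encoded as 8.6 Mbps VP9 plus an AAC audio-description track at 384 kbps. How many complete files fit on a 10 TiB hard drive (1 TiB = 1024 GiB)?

1295

126 min = 7560 s
Audio: 384 kbps = 0.384 Mbps.
Total bitrate: 8.984 Mbps.
Per item: 8.984 Mbps × 7560 s = 67,919 Mb = 8,490 MB.
Capacity: 10 TiB = 87,960,930 Mb; 1295.09 items → 1295 complete.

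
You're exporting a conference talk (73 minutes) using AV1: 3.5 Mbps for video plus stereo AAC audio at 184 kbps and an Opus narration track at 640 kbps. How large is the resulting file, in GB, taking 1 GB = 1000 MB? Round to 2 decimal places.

73 min = 4380 s
Audio total: 184 + 640 = 824 kbps = 0.824 Mbps.
Total bitrate: 3.5 + 0.824 = 4.324 Mbps.
Stream data: 4.324 Mbps × 4380 s = 18939.1 Mb.
18,939 Mb ÷ 8 = 2,367 MB → 2.367 GB.

2.37 GB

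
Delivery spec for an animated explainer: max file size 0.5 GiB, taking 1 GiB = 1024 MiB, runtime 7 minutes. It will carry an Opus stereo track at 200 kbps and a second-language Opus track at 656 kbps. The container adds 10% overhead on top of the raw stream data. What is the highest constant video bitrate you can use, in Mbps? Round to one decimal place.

8.4 Mbps

Budget: 0.5 GiB = 4295.0 Mb.
Stream payload after overhead: 4295.0 / 1.10 = 3904.5 Mb.
7 min = 420 s
Total bitrate budget: 3904.5 Mb / 420 s = 9.296 Mbps.
Audio total: 200 + 656 = 856 kbps = 0.856 Mbps.
Video: 9.296 − 0.856 = 8.440 Mbps.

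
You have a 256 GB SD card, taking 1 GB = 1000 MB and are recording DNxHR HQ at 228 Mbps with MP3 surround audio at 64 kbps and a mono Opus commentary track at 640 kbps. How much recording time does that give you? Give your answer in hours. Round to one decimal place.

2.5 hours

Audio total: 64 + 640 = 704 kbps = 0.704 Mbps.
Total bitrate: 228 + 0.704 = 228.704 Mbps.
Capacity: 256 GB = 2,048,000 Mb.
Recording time: 2,048,000 / 228.704 = 8,955 s ≈ 2.49 hours.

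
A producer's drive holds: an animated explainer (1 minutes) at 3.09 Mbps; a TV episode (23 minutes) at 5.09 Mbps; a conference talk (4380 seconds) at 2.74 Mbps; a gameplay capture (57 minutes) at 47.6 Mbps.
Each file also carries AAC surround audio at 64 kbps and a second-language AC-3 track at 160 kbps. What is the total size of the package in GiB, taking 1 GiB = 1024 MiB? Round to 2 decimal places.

21.43 GiB

Audio total: 64 + 160 = 224 kbps = 0.224 Mbps.
animated explainer: 3.314 Mbps × 60 s = 198.8 Mb
TV episode: 5.314 Mbps × 1380 s = 7333.3 Mb
conference talk: 2.964 Mbps × 4380 s = 12982.3 Mb
gameplay capture: 47.824 Mbps × 3420 s = 163558.1 Mb
Total: 184072.6 Mb = 23009.1 MB.
= 21.43 GiB.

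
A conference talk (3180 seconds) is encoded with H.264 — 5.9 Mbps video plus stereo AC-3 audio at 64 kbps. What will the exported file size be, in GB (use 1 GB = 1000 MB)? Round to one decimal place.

2.4 GB

Audio: 64 kbps = 0.064 Mbps.
Total bitrate: 5.9 + 0.064 = 5.964 Mbps.
Stream data: 5.964 Mbps × 3180 s = 18965.5 Mb.
18,966 Mb ÷ 8 = 2,371 MB → 2.371 GB.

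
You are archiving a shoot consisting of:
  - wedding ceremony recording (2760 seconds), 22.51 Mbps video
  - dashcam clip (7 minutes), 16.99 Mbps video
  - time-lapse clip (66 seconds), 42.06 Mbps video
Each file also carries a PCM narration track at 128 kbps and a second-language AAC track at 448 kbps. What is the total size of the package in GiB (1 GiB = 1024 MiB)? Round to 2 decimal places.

Audio total: 128 + 448 = 576 kbps = 0.576 Mbps.
wedding ceremony recording: 23.086 Mbps × 2760 s = 63717.4 Mb
dashcam clip: 17.566 Mbps × 420 s = 7377.7 Mb
time-lapse clip: 42.636 Mbps × 66 s = 2814.0 Mb
Total: 73909.1 Mb = 9238.6 MB.
= 8.604 GiB.

8.60 GiB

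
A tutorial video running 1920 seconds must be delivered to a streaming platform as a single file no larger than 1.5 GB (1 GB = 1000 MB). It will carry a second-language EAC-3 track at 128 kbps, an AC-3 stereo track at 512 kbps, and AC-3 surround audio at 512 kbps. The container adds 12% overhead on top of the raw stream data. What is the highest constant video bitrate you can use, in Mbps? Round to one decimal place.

Budget: 1.5 GB = 12000.0 Mb.
Stream payload after overhead: 12000.0 / 1.12 = 10714.3 Mb.
Total bitrate budget: 10714.3 Mb / 1920 s = 5.580 Mbps.
Audio total: 128 + 512 + 512 = 1152 kbps = 1.152 Mbps.
Video: 5.580 − 1.152 = 4.428 Mbps.

4.4 Mbps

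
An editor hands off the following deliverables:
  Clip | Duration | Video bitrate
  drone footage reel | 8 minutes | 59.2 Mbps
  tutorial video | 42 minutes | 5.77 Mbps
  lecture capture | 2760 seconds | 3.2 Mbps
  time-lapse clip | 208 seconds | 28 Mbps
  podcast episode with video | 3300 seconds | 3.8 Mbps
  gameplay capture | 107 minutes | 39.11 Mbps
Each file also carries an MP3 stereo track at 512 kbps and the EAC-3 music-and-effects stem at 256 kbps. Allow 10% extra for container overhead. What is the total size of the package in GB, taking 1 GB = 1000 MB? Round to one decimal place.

45.8 GB

Audio total: 512 + 256 = 768 kbps = 0.768 Mbps.
drone footage reel: 59.968 Mbps × 480 s × 1.10 = 31663.1 Mb
tutorial video: 6.538 Mbps × 2520 s × 1.10 = 18123.3 Mb
lecture capture: 3.968 Mbps × 2760 s × 1.10 = 12046.8 Mb
time-lapse clip: 28.768 Mbps × 208 s × 1.10 = 6582.1 Mb
podcast episode with video: 4.568 Mbps × 3300 s × 1.10 = 16581.8 Mb
gameplay capture: 39.878 Mbps × 6420 s × 1.10 = 281618.4 Mb
Total: 366615.7 Mb = 45827.0 MB.
= 45.83 GB.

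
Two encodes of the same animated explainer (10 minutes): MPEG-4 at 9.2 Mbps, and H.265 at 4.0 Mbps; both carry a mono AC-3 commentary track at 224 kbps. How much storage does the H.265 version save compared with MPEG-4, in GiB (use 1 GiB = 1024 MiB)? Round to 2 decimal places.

0.36 GiB

10 min = 600 s
Audio: 224 kbps = 0.224 Mbps.
MPEG-4: 9.424 Mbps × 600 s = 5654.4 Mb = 0.658 GiB.
H.265: 4.224 Mbps × 600 s = 2534.4 Mb = 0.295 GiB.
Saving: 0.658 − 0.295 = 0.363 GiB.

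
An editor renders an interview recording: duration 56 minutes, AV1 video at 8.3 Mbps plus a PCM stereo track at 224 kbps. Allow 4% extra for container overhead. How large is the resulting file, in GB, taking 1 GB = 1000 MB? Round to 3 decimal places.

3.723 GB

56 min = 3360 s
Audio: 224 kbps = 0.224 Mbps.
Total bitrate: 8.3 + 0.224 = 8.524 Mbps.
Stream data: 8.524 Mbps × 3360 s = 28640.6 Mb.
With 4% container overhead: ×1.04.
29,786 Mb ÷ 8 = 3,723 MB → 3.723 GB.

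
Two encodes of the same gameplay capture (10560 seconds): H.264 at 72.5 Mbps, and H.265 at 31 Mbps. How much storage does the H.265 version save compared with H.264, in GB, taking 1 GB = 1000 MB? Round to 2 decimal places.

54.78 GB

H.264: 72.500 Mbps × 10560 s = 765600.0 Mb = 95.700 GB.
H.265: 31.000 Mbps × 10560 s = 327360.0 Mb = 40.920 GB.
Saving: 95.700 − 40.920 = 54.780 GB.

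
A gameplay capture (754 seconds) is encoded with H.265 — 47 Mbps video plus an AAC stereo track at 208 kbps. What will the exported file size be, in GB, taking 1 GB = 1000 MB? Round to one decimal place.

4.4 GB

Audio: 208 kbps = 0.208 Mbps.
Total bitrate: 47 + 0.208 = 47.208 Mbps.
Stream data: 47.208 Mbps × 754 s = 35594.8 Mb.
35,595 Mb ÷ 8 = 4,449 MB → 4.449 GB.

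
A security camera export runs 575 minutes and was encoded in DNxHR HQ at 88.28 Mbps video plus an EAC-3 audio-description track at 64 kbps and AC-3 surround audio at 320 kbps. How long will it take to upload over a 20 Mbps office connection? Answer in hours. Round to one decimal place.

575 min = 34500 s
Audio total: 64 + 320 = 384 kbps = 0.384 Mbps.
Total bitrate: 88.664 Mbps.
File: 88.664 Mbps × 34500 s = 3058908.0 Mb.
At 20 Mbps: 3058908.0 / 20 = 152945.4 s ≈ 42.5 hours.

42.5 hours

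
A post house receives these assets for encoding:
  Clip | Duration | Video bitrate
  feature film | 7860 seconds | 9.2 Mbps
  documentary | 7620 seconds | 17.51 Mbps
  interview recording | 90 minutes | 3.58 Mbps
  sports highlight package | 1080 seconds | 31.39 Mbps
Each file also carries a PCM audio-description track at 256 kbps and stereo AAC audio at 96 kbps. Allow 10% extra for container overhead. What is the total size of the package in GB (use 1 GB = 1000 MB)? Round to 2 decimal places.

36.67 GB

Audio total: 256 + 96 = 352 kbps = 0.352 Mbps.
feature film: 9.552 Mbps × 7860 s × 1.10 = 82586.6 Mb
documentary: 17.862 Mbps × 7620 s × 1.10 = 149719.3 Mb
interview recording: 3.932 Mbps × 5400 s × 1.10 = 23356.1 Mb
sports highlight package: 31.742 Mbps × 1080 s × 1.10 = 37709.5 Mb
Total: 293371.5 Mb = 36671.4 MB.
= 36.67 GB.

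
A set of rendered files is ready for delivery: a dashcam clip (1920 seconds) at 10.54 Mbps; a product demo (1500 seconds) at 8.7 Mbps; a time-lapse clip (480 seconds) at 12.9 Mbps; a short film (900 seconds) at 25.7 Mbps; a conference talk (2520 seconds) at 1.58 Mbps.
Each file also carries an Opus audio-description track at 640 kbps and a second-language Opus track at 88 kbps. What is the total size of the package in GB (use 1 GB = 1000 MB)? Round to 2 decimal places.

8.99 GB

Audio total: 640 + 88 = 728 kbps = 0.728 Mbps.
dashcam clip: 11.268 Mbps × 1920 s = 21634.6 Mb
product demo: 9.428 Mbps × 1500 s = 14142.0 Mb
time-lapse clip: 13.628 Mbps × 480 s = 6541.4 Mb
short film: 26.428 Mbps × 900 s = 23785.2 Mb
conference talk: 2.308 Mbps × 2520 s = 5816.2 Mb
Total: 71919.4 Mb = 8989.9 MB.
= 8.990 GB.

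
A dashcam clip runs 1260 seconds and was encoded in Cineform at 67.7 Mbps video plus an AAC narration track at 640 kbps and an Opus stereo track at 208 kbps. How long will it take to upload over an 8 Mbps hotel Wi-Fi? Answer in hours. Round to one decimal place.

Audio total: 640 + 208 = 848 kbps = 0.848 Mbps.
Total bitrate: 68.548 Mbps.
File: 68.548 Mbps × 1260 s = 86370.5 Mb.
At 8 Mbps: 86370.5 / 8 = 10796.3 s ≈ 3 hours.

3.0 hours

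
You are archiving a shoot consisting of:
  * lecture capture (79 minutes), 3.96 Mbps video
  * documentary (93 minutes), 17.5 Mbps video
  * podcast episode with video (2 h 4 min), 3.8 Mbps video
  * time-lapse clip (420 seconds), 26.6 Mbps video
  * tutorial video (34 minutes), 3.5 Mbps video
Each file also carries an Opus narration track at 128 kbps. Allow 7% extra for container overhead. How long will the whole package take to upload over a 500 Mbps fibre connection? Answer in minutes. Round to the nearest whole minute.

Audio: 128 kbps = 0.128 Mbps.
lecture capture: 4.088 Mbps × 4740 s × 1.07 = 20733.5 Mb
documentary: 17.628 Mbps × 5580 s × 1.07 = 105249.7 Mb
podcast episode with video: 3.928 Mbps × 7440 s × 1.07 = 31270.0 Mb
time-lapse clip: 26.728 Mbps × 420 s × 1.07 = 12011.6 Mb
tutorial video: 3.628 Mbps × 2040 s × 1.07 = 7919.2 Mb
Total: 177184.0 Mb = 22148.0 MB.
At 500 Mbps: 177184.0 / 500 = 354 s ≈ 5.91 minutes.

6 minutes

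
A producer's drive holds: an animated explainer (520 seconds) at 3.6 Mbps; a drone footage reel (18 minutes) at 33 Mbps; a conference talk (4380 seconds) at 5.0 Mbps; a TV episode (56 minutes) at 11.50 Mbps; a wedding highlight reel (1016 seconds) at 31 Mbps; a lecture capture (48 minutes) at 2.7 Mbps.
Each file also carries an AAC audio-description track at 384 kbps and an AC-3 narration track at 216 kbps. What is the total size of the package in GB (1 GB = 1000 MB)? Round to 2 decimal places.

Audio total: 384 + 216 = 600 kbps = 0.600 Mbps.
animated explainer: 4.200 Mbps × 520 s = 2184.0 Mb
drone footage reel: 33.600 Mbps × 1080 s = 36288.0 Mb
conference talk: 5.600 Mbps × 4380 s = 24528.0 Mb
TV episode: 12.100 Mbps × 3360 s = 40656.0 Mb
wedding highlight reel: 31.600 Mbps × 1016 s = 32105.6 Mb
lecture capture: 3.300 Mbps × 2880 s = 9504.0 Mb
Total: 145265.6 Mb = 18158.2 MB.
= 18.16 GB.

18.16 GB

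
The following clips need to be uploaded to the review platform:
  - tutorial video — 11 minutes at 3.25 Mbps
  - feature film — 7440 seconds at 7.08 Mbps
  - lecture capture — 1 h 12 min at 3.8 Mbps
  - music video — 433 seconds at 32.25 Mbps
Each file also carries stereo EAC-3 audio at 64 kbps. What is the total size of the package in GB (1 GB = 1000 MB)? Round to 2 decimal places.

10.75 GB

Audio: 64 kbps = 0.064 Mbps.
tutorial video: 3.314 Mbps × 660 s = 2187.2 Mb
feature film: 7.144 Mbps × 7440 s = 53151.4 Mb
lecture capture: 3.864 Mbps × 4320 s = 16692.5 Mb
music video: 32.314 Mbps × 433 s = 13992.0 Mb
Total: 86023.0 Mb = 10752.9 MB.
= 10.75 GB.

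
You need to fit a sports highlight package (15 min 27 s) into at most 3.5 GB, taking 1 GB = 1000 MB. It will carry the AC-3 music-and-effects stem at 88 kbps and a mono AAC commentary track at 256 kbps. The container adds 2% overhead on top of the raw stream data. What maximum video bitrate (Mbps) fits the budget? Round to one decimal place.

29.3 Mbps

Budget: 3.5 GB = 28000.0 Mb.
Stream payload after overhead: 28000.0 / 1.02 = 27451.0 Mb.
15 min 27 s = 927 s
Total bitrate budget: 27451.0 Mb / 927 s = 29.613 Mbps.
Audio total: 88 + 256 = 344 kbps = 0.344 Mbps.
Video: 29.613 − 0.344 = 29.269 Mbps.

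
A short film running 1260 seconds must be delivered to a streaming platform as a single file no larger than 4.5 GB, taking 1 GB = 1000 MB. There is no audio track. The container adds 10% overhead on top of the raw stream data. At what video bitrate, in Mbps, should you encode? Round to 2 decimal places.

Budget: 4.5 GB = 36000.0 Mb.
Stream payload after overhead: 36000.0 / 1.10 = 32727.3 Mb.
Total bitrate budget: 32727.3 Mb / 1260 s = 25.974 Mbps.

25.97 Mbps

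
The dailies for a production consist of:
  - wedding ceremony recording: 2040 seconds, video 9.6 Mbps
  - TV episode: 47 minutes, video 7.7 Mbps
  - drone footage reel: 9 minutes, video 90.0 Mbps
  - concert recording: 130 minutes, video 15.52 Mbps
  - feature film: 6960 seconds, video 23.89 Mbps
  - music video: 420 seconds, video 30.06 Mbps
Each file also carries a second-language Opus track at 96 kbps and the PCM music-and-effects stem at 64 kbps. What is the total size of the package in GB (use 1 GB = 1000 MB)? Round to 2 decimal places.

49.14 GB

Audio total: 96 + 64 = 160 kbps = 0.160 Mbps.
wedding ceremony recording: 9.760 Mbps × 2040 s = 19910.4 Mb
TV episode: 7.860 Mbps × 2820 s = 22165.2 Mb
drone footage reel: 90.160 Mbps × 540 s = 48686.4 Mb
concert recording: 15.680 Mbps × 7800 s = 122304.0 Mb
feature film: 24.050 Mbps × 6960 s = 167388.0 Mb
music video: 30.220 Mbps × 420 s = 12692.4 Mb
Total: 393146.4 Mb = 49143.3 MB.
= 49.14 GB.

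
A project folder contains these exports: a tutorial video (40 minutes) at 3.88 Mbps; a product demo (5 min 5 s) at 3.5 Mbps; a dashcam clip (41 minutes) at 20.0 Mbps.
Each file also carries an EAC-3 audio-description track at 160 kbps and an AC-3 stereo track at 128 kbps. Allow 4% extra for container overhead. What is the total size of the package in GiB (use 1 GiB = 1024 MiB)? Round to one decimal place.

7.4 GiB

Audio total: 160 + 128 = 288 kbps = 0.288 Mbps.
tutorial video: 4.168 Mbps × 2400 s × 1.04 = 10403.3 Mb
product demo: 3.788 Mbps × 305 s × 1.04 = 1201.6 Mb
dashcam clip: 20.288 Mbps × 2460 s × 1.04 = 51904.8 Mb
Total: 63509.7 Mb = 7938.7 MB.
= 7.394 GiB.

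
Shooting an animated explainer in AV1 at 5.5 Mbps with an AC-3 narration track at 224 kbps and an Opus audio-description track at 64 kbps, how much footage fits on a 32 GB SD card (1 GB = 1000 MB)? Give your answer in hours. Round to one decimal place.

12.3 hours

Audio total: 224 + 64 = 288 kbps = 0.288 Mbps.
Total bitrate: 5.5 + 0.288 = 5.788 Mbps.
Capacity: 32 GB = 256,000 Mb.
Recording time: 256,000 / 5.788 = 44,229 s ≈ 12.3 hours.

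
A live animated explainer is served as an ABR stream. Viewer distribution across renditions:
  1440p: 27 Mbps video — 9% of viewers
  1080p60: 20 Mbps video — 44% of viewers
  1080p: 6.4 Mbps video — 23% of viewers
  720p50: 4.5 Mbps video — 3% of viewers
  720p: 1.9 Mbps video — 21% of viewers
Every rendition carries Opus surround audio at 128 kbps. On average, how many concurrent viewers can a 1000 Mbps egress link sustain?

Audio: 128 kbps = 0.128 Mbps.
Average per-viewer bitrate: 0.09×27.128 + 0.44×20.128 + 0.23×6.528 + 0.03×4.628 + 0.21×2.028 = 13.364 Mbps.
1000 Mbps = 1,000 Mbps; 1,000 / 13.364 = 74.83 → 74.

74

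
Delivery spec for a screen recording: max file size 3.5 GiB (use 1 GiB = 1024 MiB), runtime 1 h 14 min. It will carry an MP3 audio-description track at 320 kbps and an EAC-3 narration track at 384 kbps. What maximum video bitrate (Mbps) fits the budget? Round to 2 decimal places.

6.07 Mbps

Budget: 3.5 GiB = 30064.8 Mb.
1 h 14 min = 74 min = 4440 s
Total bitrate budget: 30064.8 Mb / 4440 s = 6.771 Mbps.
Audio total: 320 + 384 = 704 kbps = 0.704 Mbps.
Video: 6.771 − 0.704 = 6.067 Mbps.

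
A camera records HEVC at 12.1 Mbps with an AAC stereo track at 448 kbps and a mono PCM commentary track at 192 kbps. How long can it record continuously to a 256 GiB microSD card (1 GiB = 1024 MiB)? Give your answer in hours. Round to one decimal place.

Audio total: 448 + 192 = 640 kbps = 0.640 Mbps.
Total bitrate: 12.1 + 0.640 = 12.740 Mbps.
Capacity: 256 GiB = 2,199,023 Mb.
Recording time: 2,199,023 / 12.740 = 172,608 s ≈ 47.9 hours.

47.9 hours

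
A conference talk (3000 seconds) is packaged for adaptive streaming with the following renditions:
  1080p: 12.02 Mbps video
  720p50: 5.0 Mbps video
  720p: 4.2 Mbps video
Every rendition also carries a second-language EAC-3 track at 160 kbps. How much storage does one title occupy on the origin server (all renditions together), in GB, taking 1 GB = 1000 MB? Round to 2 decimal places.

Audio: 160 kbps = 0.160 Mbps.
Sum of rendition bitrates: (12.02+0.160) + (5.0+0.160) + (4.2+0.160) = 21.700 Mbps.
× 3000 s = 65,100 Mb = 8,138 MB = 8.137 GB.

8.14 GB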